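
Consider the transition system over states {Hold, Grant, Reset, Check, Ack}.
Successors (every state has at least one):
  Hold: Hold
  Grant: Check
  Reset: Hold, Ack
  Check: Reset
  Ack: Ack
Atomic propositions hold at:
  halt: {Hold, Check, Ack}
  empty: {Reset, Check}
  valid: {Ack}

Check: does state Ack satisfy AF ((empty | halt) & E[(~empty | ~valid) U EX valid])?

Sat(empty | halt) = {Hold, Reset, Check, Ack}
Sat(~empty) = {Hold, Grant, Ack}
Sat(~valid) = {Hold, Grant, Reset, Check}
Sat(~empty | ~valid) = {Hold, Grant, Reset, Check, Ack}
Sat(EX valid) = {s : some successor in {Ack}} = {Reset, Ack}
E[(~empty | ~valid) U EX valid]: least fixpoint, start Z0 = Sat(EX valid) = {Reset, Ack}, add states in Sat(~empty | ~valid) with some successor in Z. Z1 = {Reset, Check, Ack}; Z2 = {Grant, Reset, Check, Ack}; fixed.
Sat(E[(~empty | ~valid) U EX valid]) = {Grant, Reset, Check, Ack}
Sat((empty | halt) & E[(~empty | ~valid) U EX valid]) = {Reset, Check, Ack}
AF ((empty | halt) & E[(~empty | ~valid) U EX valid]): least fixpoint, start Z0 = {Reset, Check, Ack}, add states with every successor in Z. Z1 = {Grant, Reset, Check, Ack}; fixed.
Sat(AF ((empty | halt) & E[(~empty | ~valid) U EX valid])) = {Grant, Reset, Check, Ack}
Ack ∈ Sat(AF ((empty | halt) & E[(~empty | ~valid) U EX valid])) = {Grant, Reset, Check, Ack}, so the formula holds at Ack.

Yes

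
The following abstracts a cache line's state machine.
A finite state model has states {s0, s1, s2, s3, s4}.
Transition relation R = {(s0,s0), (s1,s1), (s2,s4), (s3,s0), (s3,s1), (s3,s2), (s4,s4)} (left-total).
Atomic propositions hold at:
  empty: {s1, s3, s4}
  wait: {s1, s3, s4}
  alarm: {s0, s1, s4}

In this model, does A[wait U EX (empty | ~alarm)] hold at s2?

Yes

Sat(~alarm) = {s2, s3}
Sat(empty | ~alarm) = {s1, s2, s3, s4}
Sat(EX (empty | ~alarm)) = {s : some successor in {s1, s2, s3, s4}} = {s1, s2, s3, s4}
A[wait U EX (empty | ~alarm)]: least fixpoint, start Z0 = Sat(EX (empty | ~alarm)) = {s1, s2, s3, s4}, add states in Sat(wait) with every successor in Z. Already a fixed point.
Sat(A[wait U EX (empty | ~alarm)]) = {s1, s2, s3, s4}
s2 ∈ Sat(A[wait U EX (empty | ~alarm)]) = {s1, s2, s3, s4}, so the formula holds at s2.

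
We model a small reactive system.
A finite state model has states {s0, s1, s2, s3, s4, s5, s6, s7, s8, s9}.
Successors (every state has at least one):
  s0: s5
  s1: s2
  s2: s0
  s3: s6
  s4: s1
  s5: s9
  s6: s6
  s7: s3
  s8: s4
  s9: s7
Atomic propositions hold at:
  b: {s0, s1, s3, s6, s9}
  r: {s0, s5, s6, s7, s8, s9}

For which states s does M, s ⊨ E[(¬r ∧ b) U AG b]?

Sat(¬r) = {s1, s2, s3, s4}
Sat(¬r ∧ b) = {s1, s3}
AG b: greatest fixpoint, start Z0 = {s0, s1, s3, s6, s9}, keep only states in Sat with every successor in Z. Z1 = {s3, s6}; fixed.
Sat(AG b) = {s3, s6}
E[(¬r ∧ b) U AG b]: least fixpoint, start Z0 = Sat(AG b) = {s3, s6}, add states in Sat(¬r ∧ b) with some successor in Z. Already a fixed point.
Sat(E[(¬r ∧ b) U AG b]) = {s3, s6}

{s3, s6}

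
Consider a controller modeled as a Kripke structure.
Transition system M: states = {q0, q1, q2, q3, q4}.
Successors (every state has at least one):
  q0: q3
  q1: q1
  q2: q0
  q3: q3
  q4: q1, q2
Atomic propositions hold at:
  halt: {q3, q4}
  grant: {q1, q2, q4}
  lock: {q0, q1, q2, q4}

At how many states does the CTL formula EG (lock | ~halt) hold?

Sat(~halt) = {q0, q1, q2}
Sat(lock | ~halt) = {q0, q1, q2, q4}
EG (lock | ~halt): greatest fixpoint, start Z0 = {q0, q1, q2, q4}, keep only states in Sat with some successor in Z. Z1 = {q1, q2, q4}; Z2 = {q1, q4}; fixed.
Sat(EG (lock | ~halt)) = {q1, q4}
|Sat(EG (lock | ~halt))| = |{q1, q4}| = 2.

2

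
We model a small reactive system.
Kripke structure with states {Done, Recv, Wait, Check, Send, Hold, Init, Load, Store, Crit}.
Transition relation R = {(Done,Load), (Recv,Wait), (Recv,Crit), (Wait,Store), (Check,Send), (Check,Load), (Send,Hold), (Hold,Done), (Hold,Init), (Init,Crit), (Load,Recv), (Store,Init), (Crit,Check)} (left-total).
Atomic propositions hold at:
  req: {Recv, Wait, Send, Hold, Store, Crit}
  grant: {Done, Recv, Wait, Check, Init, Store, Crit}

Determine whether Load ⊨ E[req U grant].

No

E[req U grant]: least fixpoint, start Z0 = Sat(grant) = {Done, Recv, Wait, Check, Init, Store, Crit}, add states in Sat(req) with some successor in Z. Z1 = {Done, Recv, Wait, Check, Hold, Init, Store, Crit}; Z2 = {Done, Recv, Wait, Check, Send, Hold, Init, Store, Crit}; fixed.
Sat(E[req U grant]) = {Done, Recv, Wait, Check, Send, Hold, Init, Store, Crit}
Load ∉ Sat(E[req U grant]) = {Done, Recv, Wait, Check, Send, Hold, Init, Store, Crit}, so the formula does not hold at Load.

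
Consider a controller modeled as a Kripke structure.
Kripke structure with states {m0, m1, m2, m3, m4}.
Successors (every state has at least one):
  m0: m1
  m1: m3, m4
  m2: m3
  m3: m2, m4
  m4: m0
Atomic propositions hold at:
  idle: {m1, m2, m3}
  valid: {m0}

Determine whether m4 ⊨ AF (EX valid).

Sat(EX valid) = {s : some successor in {m0}} = {m4}
AF (EX valid): least fixpoint, start Z0 = {m4}, add states with every successor in Z. Already a fixed point.
Sat(AF (EX valid)) = {m4}
m4 ∈ Sat(AF (EX valid)) = {m4}, so the formula holds at m4.

Yes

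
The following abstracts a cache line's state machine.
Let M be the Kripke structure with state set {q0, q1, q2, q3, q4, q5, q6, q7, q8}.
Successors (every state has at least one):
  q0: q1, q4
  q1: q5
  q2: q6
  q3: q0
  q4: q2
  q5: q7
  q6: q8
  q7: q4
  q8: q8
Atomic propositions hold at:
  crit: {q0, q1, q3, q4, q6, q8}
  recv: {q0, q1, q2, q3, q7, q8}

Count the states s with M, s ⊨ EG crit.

EG crit: greatest fixpoint, start Z0 = {q0, q1, q3, q4, q6, q8}, keep only states in Sat with some successor in Z. Z1 = {q0, q3, q6, q8}; Z2 = {q3, q6, q8}; Z3 = {q6, q8}; fixed.
Sat(EG crit) = {q6, q8}
|Sat(EG crit)| = |{q6, q8}| = 2.

2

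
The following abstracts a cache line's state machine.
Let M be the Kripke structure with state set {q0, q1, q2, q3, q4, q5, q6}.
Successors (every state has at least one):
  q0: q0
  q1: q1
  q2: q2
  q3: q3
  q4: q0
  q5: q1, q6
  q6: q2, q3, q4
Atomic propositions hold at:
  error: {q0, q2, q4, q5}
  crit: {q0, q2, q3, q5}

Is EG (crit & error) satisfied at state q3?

Sat(crit & error) = {q0, q2, q5}
EG (crit & error): greatest fixpoint, start Z0 = {q0, q2, q5}, keep only states in Sat with some successor in Z. Z1 = {q0, q2}; fixed.
Sat(EG (crit & error)) = {q0, q2}
q3 ∉ Sat(EG (crit & error)) = {q0, q2}, so the formula does not hold at q3.

No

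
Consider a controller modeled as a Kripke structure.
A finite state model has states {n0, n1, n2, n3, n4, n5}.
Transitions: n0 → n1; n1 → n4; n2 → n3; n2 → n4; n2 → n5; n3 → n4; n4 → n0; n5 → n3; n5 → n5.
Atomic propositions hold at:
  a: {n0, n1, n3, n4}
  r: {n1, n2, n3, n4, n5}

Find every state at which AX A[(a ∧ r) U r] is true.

Sat(a ∧ r) = {n1, n3, n4}
A[(a ∧ r) U r]: least fixpoint, start Z0 = Sat(r) = {n1, n2, n3, n4, n5}, add states in Sat(a ∧ r) with every successor in Z. Already a fixed point.
Sat(A[(a ∧ r) U r]) = {n1, n2, n3, n4, n5}
Sat(AX A[(a ∧ r) U r]) = {s : every successor in {n1, n2, n3, n4, n5}} = {n0, n1, n2, n3, n5}

{n0, n1, n2, n3, n5}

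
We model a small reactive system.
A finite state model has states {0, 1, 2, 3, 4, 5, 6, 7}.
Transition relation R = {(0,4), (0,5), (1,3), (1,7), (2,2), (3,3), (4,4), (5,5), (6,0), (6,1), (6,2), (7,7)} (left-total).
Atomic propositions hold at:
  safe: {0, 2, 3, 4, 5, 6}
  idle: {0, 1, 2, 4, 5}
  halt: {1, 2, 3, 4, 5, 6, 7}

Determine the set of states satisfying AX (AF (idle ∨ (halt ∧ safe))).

Sat(halt ∧ safe) = {2, 3, 4, 5, 6}
Sat(idle ∨ (halt ∧ safe)) = {0, 1, 2, 3, 4, 5, 6}
AF (idle ∨ (halt ∧ safe)): least fixpoint, start Z0 = {0, 1, 2, 3, 4, 5, 6}, add states with every successor in Z. Already a fixed point.
Sat(AF (idle ∨ (halt ∧ safe))) = {0, 1, 2, 3, 4, 5, 6}
Sat(AX (AF (idle ∨ (halt ∧ safe)))) = {s : every successor in {0, 1, 2, 3, 4, 5, 6}} = {0, 2, 3, 4, 5, 6}

{0, 2, 3, 4, 5, 6}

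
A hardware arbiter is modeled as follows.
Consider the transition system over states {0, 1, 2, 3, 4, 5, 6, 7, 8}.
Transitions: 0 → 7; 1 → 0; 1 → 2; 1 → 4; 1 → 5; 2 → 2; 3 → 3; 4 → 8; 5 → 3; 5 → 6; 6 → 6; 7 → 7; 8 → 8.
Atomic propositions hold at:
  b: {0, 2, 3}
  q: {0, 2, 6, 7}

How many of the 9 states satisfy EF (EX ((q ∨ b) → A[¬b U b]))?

Sat(q ∨ b) = {0, 2, 3, 6, 7}
Sat(¬b) = {1, 4, 5, 6, 7, 8}
A[¬b U b]: least fixpoint, start Z0 = Sat(b) = {0, 2, 3}, add states in Sat(¬b) with every successor in Z. Already a fixed point.
Sat(A[¬b U b]) = {0, 2, 3}
Sat((q ∨ b) → A[¬b U b]) = {0, 1, 2, 3, 4, 5, 8}
Sat(EX ((q ∨ b) → A[¬b U b])) = {s : some successor in {0, 1, 2, 3, 4, 5, 8}} = {1, 2, 3, 4, 5, 8}
EF (EX ((q ∨ b) → A[¬b U b])): least fixpoint, start Z0 = {1, 2, 3, 4, 5, 8}, add states with some successor in Z. Already a fixed point.
Sat(EF (EX ((q ∨ b) → A[¬b U b]))) = {1, 2, 3, 4, 5, 8}
|Sat(EF (EX ((q ∨ b) → A[¬b U b])))| = |{1, 2, 3, 4, 5, 8}| = 6.

6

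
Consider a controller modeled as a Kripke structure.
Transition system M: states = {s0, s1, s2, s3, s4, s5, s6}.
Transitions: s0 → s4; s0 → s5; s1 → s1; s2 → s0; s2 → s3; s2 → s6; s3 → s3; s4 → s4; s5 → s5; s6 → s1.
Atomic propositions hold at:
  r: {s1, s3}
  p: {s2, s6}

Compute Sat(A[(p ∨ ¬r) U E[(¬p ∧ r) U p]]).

Sat(¬r) = {s0, s2, s4, s5, s6}
Sat(p ∨ ¬r) = {s0, s2, s4, s5, s6}
Sat(¬p) = {s0, s1, s3, s4, s5}
Sat(¬p ∧ r) = {s1, s3}
E[(¬p ∧ r) U p]: least fixpoint, start Z0 = Sat(p) = {s2, s6}, add states in Sat(¬p ∧ r) with some successor in Z. Already a fixed point.
Sat(E[(¬p ∧ r) U p]) = {s2, s6}
A[(p ∨ ¬r) U E[(¬p ∧ r) U p]]: least fixpoint, start Z0 = Sat(E[(¬p ∧ r) U p]) = {s2, s6}, add states in Sat(p ∨ ¬r) with every successor in Z. Already a fixed point.
Sat(A[(p ∨ ¬r) U E[(¬p ∧ r) U p]]) = {s2, s6}

{s2, s6}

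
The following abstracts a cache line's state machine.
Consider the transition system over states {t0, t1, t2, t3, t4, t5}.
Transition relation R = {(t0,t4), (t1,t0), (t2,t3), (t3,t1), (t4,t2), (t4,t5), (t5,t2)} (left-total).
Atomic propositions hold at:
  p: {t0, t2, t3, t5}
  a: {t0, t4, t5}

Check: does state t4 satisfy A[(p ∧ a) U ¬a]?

No

Sat(p ∧ a) = {t0, t5}
Sat(¬a) = {t1, t2, t3}
A[(p ∧ a) U ¬a]: least fixpoint, start Z0 = Sat(¬a) = {t1, t2, t3}, add states in Sat(p ∧ a) with every successor in Z. Z1 = {t1, t2, t3, t5}; fixed.
Sat(A[(p ∧ a) U ¬a]) = {t1, t2, t3, t5}
t4 ∉ Sat(A[(p ∧ a) U ¬a]) = {t1, t2, t3, t5}, so the formula does not hold at t4.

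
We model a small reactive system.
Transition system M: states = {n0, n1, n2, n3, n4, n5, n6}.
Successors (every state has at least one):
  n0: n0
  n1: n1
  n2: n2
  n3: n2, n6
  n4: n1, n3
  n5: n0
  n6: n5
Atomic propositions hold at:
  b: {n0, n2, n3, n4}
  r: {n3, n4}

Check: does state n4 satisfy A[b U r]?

Yes

A[b U r]: least fixpoint, start Z0 = Sat(r) = {n3, n4}, add states in Sat(b) with every successor in Z. Already a fixed point.
Sat(A[b U r]) = {n3, n4}
n4 ∈ Sat(A[b U r]) = {n3, n4}, so the formula holds at n4.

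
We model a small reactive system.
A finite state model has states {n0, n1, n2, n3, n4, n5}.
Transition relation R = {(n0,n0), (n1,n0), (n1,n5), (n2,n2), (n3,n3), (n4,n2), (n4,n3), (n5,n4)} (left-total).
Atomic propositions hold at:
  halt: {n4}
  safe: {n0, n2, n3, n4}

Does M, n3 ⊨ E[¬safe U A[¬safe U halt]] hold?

Sat(¬safe) = {n1, n5}
A[¬safe U halt]: least fixpoint, start Z0 = Sat(halt) = {n4}, add states in Sat(¬safe) with every successor in Z. Z1 = {n4, n5}; fixed.
Sat(A[¬safe U halt]) = {n4, n5}
E[¬safe U A[¬safe U halt]]: least fixpoint, start Z0 = Sat(A[¬safe U halt]) = {n4, n5}, add states in Sat(¬safe) with some successor in Z. Z1 = {n1, n4, n5}; fixed.
Sat(E[¬safe U A[¬safe U halt]]) = {n1, n4, n5}
n3 ∉ Sat(E[¬safe U A[¬safe U halt]]) = {n1, n4, n5}, so the formula does not hold at n3.

No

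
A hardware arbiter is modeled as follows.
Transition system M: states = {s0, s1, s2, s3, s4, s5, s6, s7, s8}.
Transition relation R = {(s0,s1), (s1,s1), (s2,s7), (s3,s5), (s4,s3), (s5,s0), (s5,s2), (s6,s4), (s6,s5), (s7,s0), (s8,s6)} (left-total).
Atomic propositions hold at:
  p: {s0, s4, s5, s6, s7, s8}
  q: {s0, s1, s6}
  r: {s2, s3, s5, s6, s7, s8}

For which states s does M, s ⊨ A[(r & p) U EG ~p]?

Sat(r & p) = {s5, s6, s7, s8}
Sat(~p) = {s1, s2, s3}
EG ~p: greatest fixpoint, start Z0 = {s1, s2, s3}, keep only states in Sat with some successor in Z. Z1 = {s1}; fixed.
Sat(EG ~p) = {s1}
A[(r & p) U EG ~p]: least fixpoint, start Z0 = Sat(EG ~p) = {s1}, add states in Sat(r & p) with every successor in Z. Already a fixed point.
Sat(A[(r & p) U EG ~p]) = {s1}

{s1}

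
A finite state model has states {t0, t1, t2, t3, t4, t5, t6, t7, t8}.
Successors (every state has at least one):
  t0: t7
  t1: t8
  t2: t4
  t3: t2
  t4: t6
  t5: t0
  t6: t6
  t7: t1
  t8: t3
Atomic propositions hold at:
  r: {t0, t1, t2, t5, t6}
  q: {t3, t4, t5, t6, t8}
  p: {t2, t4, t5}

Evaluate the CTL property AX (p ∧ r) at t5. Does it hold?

Sat(p ∧ r) = {t2, t5}
Sat(AX (p ∧ r)) = {s : every successor in {t2, t5}} = {t3}
t5 ∉ Sat(AX (p ∧ r)) = {t3}, so the formula does not hold at t5.

No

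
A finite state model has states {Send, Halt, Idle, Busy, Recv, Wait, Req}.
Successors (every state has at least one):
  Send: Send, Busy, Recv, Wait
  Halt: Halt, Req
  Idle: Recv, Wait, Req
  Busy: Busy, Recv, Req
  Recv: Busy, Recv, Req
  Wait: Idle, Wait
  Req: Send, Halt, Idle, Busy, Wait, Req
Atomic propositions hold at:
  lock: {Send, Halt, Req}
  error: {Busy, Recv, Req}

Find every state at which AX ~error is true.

Sat(~error) = {Send, Halt, Idle, Wait}
Sat(AX ~error) = {s : every successor in {Send, Halt, Idle, Wait}} = {Wait}

{Wait}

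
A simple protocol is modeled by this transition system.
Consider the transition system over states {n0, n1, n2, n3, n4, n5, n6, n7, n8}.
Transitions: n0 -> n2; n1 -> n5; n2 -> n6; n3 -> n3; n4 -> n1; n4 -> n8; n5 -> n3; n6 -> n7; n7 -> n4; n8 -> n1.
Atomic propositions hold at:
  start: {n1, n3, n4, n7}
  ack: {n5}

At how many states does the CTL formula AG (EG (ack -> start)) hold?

Sat(ack -> start) = {n0, n1, n2, n3, n4, n6, n7, n8}
EG (ack -> start): greatest fixpoint, start Z0 = {n0, n1, n2, n3, n4, n6, n7, n8}, keep only states in Sat with some successor in Z. Z1 = {n0, n2, n3, n4, n6, n7, n8}; Z2 = {n0, n2, n3, n4, n6, n7}; Z3 = {n0, n2, n3, n6, n7}; Z4 = {n0, n2, n3, n6}; Z5 = {n0, n2, n3}; Z6 = {n0, n3}; Z7 = {n3}; fixed.
Sat(EG (ack -> start)) = {n3}
AG (EG (ack -> start)): greatest fixpoint, start Z0 = {n3}, keep only states in Sat with every successor in Z. Already a fixed point.
Sat(AG (EG (ack -> start))) = {n3}
|Sat(AG (EG (ack -> start)))| = |{n3}| = 1.

1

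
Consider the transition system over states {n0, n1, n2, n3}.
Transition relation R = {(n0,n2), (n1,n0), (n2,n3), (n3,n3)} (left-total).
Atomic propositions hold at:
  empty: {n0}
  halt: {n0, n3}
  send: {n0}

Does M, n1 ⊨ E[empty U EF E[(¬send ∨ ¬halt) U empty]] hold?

Yes

Sat(¬send) = {n1, n2, n3}
Sat(¬halt) = {n1, n2}
Sat(¬send ∨ ¬halt) = {n1, n2, n3}
E[(¬send ∨ ¬halt) U empty]: least fixpoint, start Z0 = Sat(empty) = {n0}, add states in Sat(¬send ∨ ¬halt) with some successor in Z. Z1 = {n0, n1}; fixed.
Sat(E[(¬send ∨ ¬halt) U empty]) = {n0, n1}
EF E[(¬send ∨ ¬halt) U empty]: least fixpoint, start Z0 = {n0, n1}, add states with some successor in Z. Already a fixed point.
Sat(EF E[(¬send ∨ ¬halt) U empty]) = {n0, n1}
E[empty U EF E[(¬send ∨ ¬halt) U empty]]: least fixpoint, start Z0 = Sat(EF E[(¬send ∨ ¬halt) U empty]) = {n0, n1}, add states in Sat(empty) with some successor in Z. Already a fixed point.
Sat(E[empty U EF E[(¬send ∨ ¬halt) U empty]]) = {n0, n1}
n1 ∈ Sat(E[empty U EF E[(¬send ∨ ¬halt) U empty]]) = {n0, n1}, so the formula holds at n1.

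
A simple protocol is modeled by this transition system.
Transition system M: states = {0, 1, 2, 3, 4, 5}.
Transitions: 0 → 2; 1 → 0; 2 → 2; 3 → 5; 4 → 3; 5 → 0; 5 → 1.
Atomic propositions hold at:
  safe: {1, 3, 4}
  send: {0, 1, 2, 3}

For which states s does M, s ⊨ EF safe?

{1, 3, 4, 5}

EF safe: least fixpoint, start Z0 = {1, 3, 4}, add states with some successor in Z. Z1 = {1, 3, 4, 5}; fixed.
Sat(EF safe) = {1, 3, 4, 5}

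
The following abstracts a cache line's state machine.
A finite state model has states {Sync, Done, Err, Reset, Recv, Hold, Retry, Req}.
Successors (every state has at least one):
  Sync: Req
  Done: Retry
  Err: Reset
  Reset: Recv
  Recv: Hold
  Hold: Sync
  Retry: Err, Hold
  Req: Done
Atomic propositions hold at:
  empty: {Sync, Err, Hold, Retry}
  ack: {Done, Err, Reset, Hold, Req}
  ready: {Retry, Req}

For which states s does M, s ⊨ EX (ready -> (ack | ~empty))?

Sat(~empty) = {Done, Reset, Recv, Req}
Sat(ack | ~empty) = {Done, Err, Reset, Recv, Hold, Req}
Sat(ready -> (ack | ~empty)) = {Sync, Done, Err, Reset, Recv, Hold, Req}
Sat(EX (ready -> (ack | ~empty))) = {s : some successor in {Sync, Done, Err, Reset, Recv, Hold, Req}} = {Sync, Err, Reset, Recv, Hold, Retry, Req}

{Sync, Err, Reset, Recv, Hold, Retry, Req}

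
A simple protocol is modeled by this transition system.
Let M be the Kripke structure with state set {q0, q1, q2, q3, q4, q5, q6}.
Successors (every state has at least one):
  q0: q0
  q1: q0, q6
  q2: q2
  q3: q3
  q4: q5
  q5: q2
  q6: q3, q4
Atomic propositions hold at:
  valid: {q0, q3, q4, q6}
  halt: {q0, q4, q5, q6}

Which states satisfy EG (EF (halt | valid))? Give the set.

Sat(halt | valid) = {q0, q3, q4, q5, q6}
EF (halt | valid): least fixpoint, start Z0 = {q0, q3, q4, q5, q6}, add states with some successor in Z. Z1 = {q0, q1, q3, q4, q5, q6}; fixed.
Sat(EF (halt | valid)) = {q0, q1, q3, q4, q5, q6}
EG (EF (halt | valid)): greatest fixpoint, start Z0 = {q0, q1, q3, q4, q5, q6}, keep only states in Sat with some successor in Z. Z1 = {q0, q1, q3, q4, q6}; Z2 = {q0, q1, q3, q6}; fixed.
Sat(EG (EF (halt | valid))) = {q0, q1, q3, q6}

{q0, q1, q3, q6}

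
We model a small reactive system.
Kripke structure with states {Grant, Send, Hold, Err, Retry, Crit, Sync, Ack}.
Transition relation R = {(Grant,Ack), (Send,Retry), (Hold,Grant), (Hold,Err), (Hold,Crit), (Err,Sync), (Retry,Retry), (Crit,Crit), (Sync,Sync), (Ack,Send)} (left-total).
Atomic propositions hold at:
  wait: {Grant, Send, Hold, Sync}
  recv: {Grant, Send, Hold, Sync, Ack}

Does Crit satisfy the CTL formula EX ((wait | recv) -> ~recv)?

Sat(wait | recv) = {Grant, Send, Hold, Sync, Ack}
Sat(~recv) = {Err, Retry, Crit}
Sat((wait | recv) -> ~recv) = {Err, Retry, Crit}
Sat(EX ((wait | recv) -> ~recv)) = {s : some successor in {Err, Retry, Crit}} = {Send, Hold, Retry, Crit}
Crit ∈ Sat(EX ((wait | recv) -> ~recv)) = {Send, Hold, Retry, Crit}, so the formula holds at Crit.

Yes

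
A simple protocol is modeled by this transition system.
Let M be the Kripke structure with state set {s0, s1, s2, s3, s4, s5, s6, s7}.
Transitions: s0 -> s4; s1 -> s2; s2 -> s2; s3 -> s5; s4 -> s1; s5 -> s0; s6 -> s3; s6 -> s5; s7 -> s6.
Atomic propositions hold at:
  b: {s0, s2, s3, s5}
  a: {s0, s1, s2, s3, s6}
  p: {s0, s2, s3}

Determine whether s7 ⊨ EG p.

EG p: greatest fixpoint, start Z0 = {s0, s2, s3}, keep only states in Sat with some successor in Z. Z1 = {s2}; fixed.
Sat(EG p) = {s2}
s7 ∉ Sat(EG p) = {s2}, so the formula does not hold at s7.

No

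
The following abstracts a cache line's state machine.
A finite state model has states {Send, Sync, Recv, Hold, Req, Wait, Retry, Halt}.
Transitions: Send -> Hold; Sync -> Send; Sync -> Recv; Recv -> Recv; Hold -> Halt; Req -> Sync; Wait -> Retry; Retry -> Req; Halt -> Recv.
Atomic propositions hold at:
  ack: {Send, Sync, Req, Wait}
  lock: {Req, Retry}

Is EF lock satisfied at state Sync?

EF lock: least fixpoint, start Z0 = {Req, Retry}, add states with some successor in Z. Z1 = {Req, Wait, Retry}; fixed.
Sat(EF lock) = {Req, Wait, Retry}
Sync ∉ Sat(EF lock) = {Req, Wait, Retry}, so the formula does not hold at Sync.

No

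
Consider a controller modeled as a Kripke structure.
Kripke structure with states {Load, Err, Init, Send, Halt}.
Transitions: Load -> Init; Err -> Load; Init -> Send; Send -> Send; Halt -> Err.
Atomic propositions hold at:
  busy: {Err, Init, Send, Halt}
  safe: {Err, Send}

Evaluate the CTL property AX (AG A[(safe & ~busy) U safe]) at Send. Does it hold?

Yes

Sat(~busy) = {Load}
Sat(safe & ~busy) = ∅
A[(safe & ~busy) U safe]: least fixpoint, start Z0 = Sat(safe) = {Err, Send}, add states in Sat(safe & ~busy) with every successor in Z. Already a fixed point.
Sat(A[(safe & ~busy) U safe]) = {Err, Send}
AG A[(safe & ~busy) U safe]: greatest fixpoint, start Z0 = {Err, Send}, keep only states in Sat with every successor in Z. Z1 = {Send}; fixed.
Sat(AG A[(safe & ~busy) U safe]) = {Send}
Sat(AX (AG A[(safe & ~busy) U safe])) = {s : every successor in {Send}} = {Init, Send}
Send ∈ Sat(AX (AG A[(safe & ~busy) U safe])) = {Init, Send}, so the formula holds at Send.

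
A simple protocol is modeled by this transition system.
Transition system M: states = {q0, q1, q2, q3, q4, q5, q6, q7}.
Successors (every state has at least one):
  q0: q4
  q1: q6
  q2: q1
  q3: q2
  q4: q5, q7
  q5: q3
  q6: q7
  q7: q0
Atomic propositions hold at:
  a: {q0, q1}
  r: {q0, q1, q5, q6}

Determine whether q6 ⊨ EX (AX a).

Yes

Sat(AX a) = {s : every successor in {q0, q1}} = {q2, q7}
Sat(EX (AX a)) = {s : some successor in {q2, q7}} = {q3, q4, q6}
q6 ∈ Sat(EX (AX a)) = {q3, q4, q6}, so the formula holds at q6.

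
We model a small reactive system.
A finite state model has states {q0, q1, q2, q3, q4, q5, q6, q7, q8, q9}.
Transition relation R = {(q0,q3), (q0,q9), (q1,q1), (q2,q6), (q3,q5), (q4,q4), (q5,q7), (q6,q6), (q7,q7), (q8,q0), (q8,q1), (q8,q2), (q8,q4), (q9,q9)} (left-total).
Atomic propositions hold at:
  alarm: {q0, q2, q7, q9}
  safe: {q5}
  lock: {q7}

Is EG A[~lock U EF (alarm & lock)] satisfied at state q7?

Yes

Sat(~lock) = {q0, q1, q2, q3, q4, q5, q6, q8, q9}
Sat(alarm & lock) = {q7}
EF (alarm & lock): least fixpoint, start Z0 = {q7}, add states with some successor in Z. Z1 = {q5, q7}; Z2 = {q3, q5, q7}; Z3 = {q0, q3, q5, q7}; Z4 = {q0, q3, q5, q7, q8}; fixed.
Sat(EF (alarm & lock)) = {q0, q3, q5, q7, q8}
A[~lock U EF (alarm & lock)]: least fixpoint, start Z0 = Sat(EF (alarm & lock)) = {q0, q3, q5, q7, q8}, add states in Sat(~lock) with every successor in Z. Already a fixed point.
Sat(A[~lock U EF (alarm & lock)]) = {q0, q3, q5, q7, q8}
EG A[~lock U EF (alarm & lock)]: greatest fixpoint, start Z0 = {q0, q3, q5, q7, q8}, keep only states in Sat with some successor in Z. Already a fixed point.
Sat(EG A[~lock U EF (alarm & lock)]) = {q0, q3, q5, q7, q8}
q7 ∈ Sat(EG A[~lock U EF (alarm & lock)]) = {q0, q3, q5, q7, q8}, so the formula holds at q7.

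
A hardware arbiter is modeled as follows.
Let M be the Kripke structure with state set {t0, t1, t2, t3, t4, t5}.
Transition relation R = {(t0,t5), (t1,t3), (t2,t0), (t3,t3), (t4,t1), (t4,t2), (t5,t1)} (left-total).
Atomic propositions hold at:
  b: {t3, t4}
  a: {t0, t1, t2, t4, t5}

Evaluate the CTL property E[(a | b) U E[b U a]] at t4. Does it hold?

Yes

Sat(a | b) = {t0, t1, t2, t3, t4, t5}
E[b U a]: least fixpoint, start Z0 = Sat(a) = {t0, t1, t2, t4, t5}, add states in Sat(b) with some successor in Z. Already a fixed point.
Sat(E[b U a]) = {t0, t1, t2, t4, t5}
E[(a | b) U E[b U a]]: least fixpoint, start Z0 = Sat(E[b U a]) = {t0, t1, t2, t4, t5}, add states in Sat(a | b) with some successor in Z. Already a fixed point.
Sat(E[(a | b) U E[b U a]]) = {t0, t1, t2, t4, t5}
t4 ∈ Sat(E[(a | b) U E[b U a]]) = {t0, t1, t2, t4, t5}, so the formula holds at t4.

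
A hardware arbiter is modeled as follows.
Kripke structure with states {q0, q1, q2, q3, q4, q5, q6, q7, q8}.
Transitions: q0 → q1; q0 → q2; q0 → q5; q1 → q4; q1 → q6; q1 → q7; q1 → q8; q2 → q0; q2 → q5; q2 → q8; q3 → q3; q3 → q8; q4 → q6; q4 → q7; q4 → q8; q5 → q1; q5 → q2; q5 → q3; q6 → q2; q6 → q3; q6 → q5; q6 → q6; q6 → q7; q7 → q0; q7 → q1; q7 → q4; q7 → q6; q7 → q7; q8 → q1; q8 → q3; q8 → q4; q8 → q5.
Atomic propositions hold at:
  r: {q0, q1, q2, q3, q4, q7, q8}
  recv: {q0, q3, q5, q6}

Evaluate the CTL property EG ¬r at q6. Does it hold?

Sat(¬r) = {q5, q6}
EG ¬r: greatest fixpoint, start Z0 = {q5, q6}, keep only states in Sat with some successor in Z. Z1 = {q6}; fixed.
Sat(EG ¬r) = {q6}
q6 ∈ Sat(EG ¬r) = {q6}, so the formula holds at q6.

Yes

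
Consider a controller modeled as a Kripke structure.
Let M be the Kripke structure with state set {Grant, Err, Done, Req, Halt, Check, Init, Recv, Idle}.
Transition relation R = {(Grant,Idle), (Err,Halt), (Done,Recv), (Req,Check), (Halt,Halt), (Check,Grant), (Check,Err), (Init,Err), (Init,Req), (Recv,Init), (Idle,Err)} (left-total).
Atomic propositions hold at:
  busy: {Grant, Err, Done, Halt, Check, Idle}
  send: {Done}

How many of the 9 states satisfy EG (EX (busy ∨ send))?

Sat(busy ∨ send) = {Grant, Err, Done, Halt, Check, Idle}
Sat(EX (busy ∨ send)) = {s : some successor in {Grant, Err, Done, Halt, Check, Idle}} = {Grant, Err, Req, Halt, Check, Init, Idle}
EG (EX (busy ∨ send)): greatest fixpoint, start Z0 = {Grant, Err, Req, Halt, Check, Init, Idle}, keep only states in Sat with some successor in Z. Already a fixed point.
Sat(EG (EX (busy ∨ send))) = {Grant, Err, Req, Halt, Check, Init, Idle}
|Sat(EG (EX (busy ∨ send)))| = |{Grant, Err, Req, Halt, Check, Init, Idle}| = 7.

7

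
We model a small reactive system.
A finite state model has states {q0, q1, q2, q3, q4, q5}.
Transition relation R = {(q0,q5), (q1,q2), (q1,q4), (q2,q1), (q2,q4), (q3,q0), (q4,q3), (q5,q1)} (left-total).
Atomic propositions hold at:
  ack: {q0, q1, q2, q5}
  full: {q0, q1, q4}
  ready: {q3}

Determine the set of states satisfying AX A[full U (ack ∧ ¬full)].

Sat(¬full) = {q2, q3, q5}
Sat(ack ∧ ¬full) = {q2, q5}
A[full U (ack ∧ ¬full)]: least fixpoint, start Z0 = Sat((ack ∧ ¬full)) = {q2, q5}, add states in Sat(full) with every successor in Z. Z1 = {q0, q2, q5}; fixed.
Sat(A[full U (ack ∧ ¬full)]) = {q0, q2, q5}
Sat(AX A[full U (ack ∧ ¬full)]) = {s : every successor in {q0, q2, q5}} = {q0, q3}

{q0, q3}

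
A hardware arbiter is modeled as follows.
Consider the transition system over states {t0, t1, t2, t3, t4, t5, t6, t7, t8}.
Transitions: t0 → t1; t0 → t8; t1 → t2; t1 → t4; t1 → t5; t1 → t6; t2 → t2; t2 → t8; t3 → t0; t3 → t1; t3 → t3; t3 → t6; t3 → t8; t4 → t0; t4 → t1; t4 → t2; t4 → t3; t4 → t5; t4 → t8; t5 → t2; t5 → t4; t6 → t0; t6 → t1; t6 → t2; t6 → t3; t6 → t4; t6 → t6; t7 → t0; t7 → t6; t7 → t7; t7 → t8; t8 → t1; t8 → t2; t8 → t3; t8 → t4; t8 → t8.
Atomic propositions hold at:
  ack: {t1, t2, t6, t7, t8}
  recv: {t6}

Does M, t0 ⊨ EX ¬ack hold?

Sat(¬ack) = {t0, t3, t4, t5}
Sat(EX ¬ack) = {s : some successor in {t0, t3, t4, t5}} = {t1, t3, t4, t5, t6, t7, t8}
t0 ∉ Sat(EX ¬ack) = {t1, t3, t4, t5, t6, t7, t8}, so the formula does not hold at t0.

No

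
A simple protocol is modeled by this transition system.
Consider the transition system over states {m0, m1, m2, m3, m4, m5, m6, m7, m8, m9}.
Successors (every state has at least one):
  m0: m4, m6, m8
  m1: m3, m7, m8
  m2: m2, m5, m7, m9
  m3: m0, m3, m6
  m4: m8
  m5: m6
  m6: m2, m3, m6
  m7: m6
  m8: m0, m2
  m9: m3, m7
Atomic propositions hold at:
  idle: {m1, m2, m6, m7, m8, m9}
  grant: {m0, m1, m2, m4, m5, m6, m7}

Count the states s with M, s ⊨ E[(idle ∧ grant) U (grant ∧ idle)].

Sat(idle ∧ grant) = {m1, m2, m6, m7}
Sat(grant ∧ idle) = {m1, m2, m6, m7}
E[(idle ∧ grant) U (grant ∧ idle)]: least fixpoint, start Z0 = Sat((grant ∧ idle)) = {m1, m2, m6, m7}, add states in Sat(idle ∧ grant) with some successor in Z. Already a fixed point.
Sat(E[(idle ∧ grant) U (grant ∧ idle)]) = {m1, m2, m6, m7}
|Sat(E[(idle ∧ grant) U (grant ∧ idle)])| = |{m1, m2, m6, m7}| = 4.

4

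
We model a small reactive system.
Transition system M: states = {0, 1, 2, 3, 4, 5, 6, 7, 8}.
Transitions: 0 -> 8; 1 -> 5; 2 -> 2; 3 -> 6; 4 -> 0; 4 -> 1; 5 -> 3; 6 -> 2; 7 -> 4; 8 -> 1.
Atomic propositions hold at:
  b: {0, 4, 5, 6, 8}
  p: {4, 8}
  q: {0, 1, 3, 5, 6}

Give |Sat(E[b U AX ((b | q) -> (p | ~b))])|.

Sat(b | q) = {0, 1, 3, 4, 5, 6, 8}
Sat(~b) = {1, 2, 3, 7}
Sat(p | ~b) = {1, 2, 3, 4, 7, 8}
Sat((b | q) -> (p | ~b)) = {1, 2, 3, 4, 7, 8}
Sat(AX ((b | q) -> (p | ~b))) = {s : every successor in {1, 2, 3, 4, 7, 8}} = {0, 2, 5, 6, 7, 8}
E[b U AX ((b | q) -> (p | ~b))]: least fixpoint, start Z0 = Sat(AX ((b | q) -> (p | ~b))) = {0, 2, 5, 6, 7, 8}, add states in Sat(b) with some successor in Z. Z1 = {0, 2, 4, 5, 6, 7, 8}; fixed.
Sat(E[b U AX ((b | q) -> (p | ~b))]) = {0, 2, 4, 5, 6, 7, 8}
|Sat(E[b U AX ((b | q) -> (p | ~b))])| = |{0, 2, 4, 5, 6, 7, 8}| = 7.

7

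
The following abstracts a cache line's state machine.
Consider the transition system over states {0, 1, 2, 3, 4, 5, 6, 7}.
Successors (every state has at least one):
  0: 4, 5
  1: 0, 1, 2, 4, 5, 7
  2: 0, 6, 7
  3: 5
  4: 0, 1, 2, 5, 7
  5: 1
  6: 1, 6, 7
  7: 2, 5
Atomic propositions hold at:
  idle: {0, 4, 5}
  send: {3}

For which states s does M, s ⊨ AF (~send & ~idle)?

Sat(~send) = {0, 1, 2, 4, 5, 6, 7}
Sat(~idle) = {1, 2, 3, 6, 7}
Sat(~send & ~idle) = {1, 2, 6, 7}
AF (~send & ~idle): least fixpoint, start Z0 = {1, 2, 6, 7}, add states with every successor in Z. Z1 = {1, 2, 5, 6, 7}; Z2 = {1, 2, 3, 5, 6, 7}; fixed.
Sat(AF (~send & ~idle)) = {1, 2, 3, 5, 6, 7}

{1, 2, 3, 5, 6, 7}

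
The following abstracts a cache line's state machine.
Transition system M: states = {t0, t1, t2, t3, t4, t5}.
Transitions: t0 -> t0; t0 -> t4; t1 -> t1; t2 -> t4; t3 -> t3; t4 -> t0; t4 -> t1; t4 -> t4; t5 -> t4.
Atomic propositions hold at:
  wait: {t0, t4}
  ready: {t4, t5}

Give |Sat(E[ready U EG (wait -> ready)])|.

Sat(wait -> ready) = {t1, t2, t3, t4, t5}
EG (wait -> ready): greatest fixpoint, start Z0 = {t1, t2, t3, t4, t5}, keep only states in Sat with some successor in Z. Already a fixed point.
Sat(EG (wait -> ready)) = {t1, t2, t3, t4, t5}
E[ready U EG (wait -> ready)]: least fixpoint, start Z0 = Sat(EG (wait -> ready)) = {t1, t2, t3, t4, t5}, add states in Sat(ready) with some successor in Z. Already a fixed point.
Sat(E[ready U EG (wait -> ready)]) = {t1, t2, t3, t4, t5}
|Sat(E[ready U EG (wait -> ready)])| = |{t1, t2, t3, t4, t5}| = 5.

5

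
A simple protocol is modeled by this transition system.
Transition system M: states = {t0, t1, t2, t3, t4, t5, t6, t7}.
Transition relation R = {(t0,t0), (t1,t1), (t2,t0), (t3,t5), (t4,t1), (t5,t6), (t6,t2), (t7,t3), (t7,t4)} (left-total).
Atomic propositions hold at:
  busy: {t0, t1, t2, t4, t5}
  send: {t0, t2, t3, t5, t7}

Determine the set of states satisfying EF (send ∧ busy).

{t0, t2, t3, t5, t6, t7}

Sat(send ∧ busy) = {t0, t2, t5}
EF (send ∧ busy): least fixpoint, start Z0 = {t0, t2, t5}, add states with some successor in Z. Z1 = {t0, t2, t3, t5, t6}; Z2 = {t0, t2, t3, t5, t6, t7}; fixed.
Sat(EF (send ∧ busy)) = {t0, t2, t3, t5, t6, t7}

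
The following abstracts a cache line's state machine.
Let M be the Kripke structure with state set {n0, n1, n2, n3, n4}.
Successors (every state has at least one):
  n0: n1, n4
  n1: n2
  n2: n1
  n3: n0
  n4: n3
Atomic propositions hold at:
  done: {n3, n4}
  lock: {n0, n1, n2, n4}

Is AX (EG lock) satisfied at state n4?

EG lock: greatest fixpoint, start Z0 = {n0, n1, n2, n4}, keep only states in Sat with some successor in Z. Z1 = {n0, n1, n2}; fixed.
Sat(EG lock) = {n0, n1, n2}
Sat(AX (EG lock)) = {s : every successor in {n0, n1, n2}} = {n1, n2, n3}
n4 ∉ Sat(AX (EG lock)) = {n1, n2, n3}, so the formula does not hold at n4.

No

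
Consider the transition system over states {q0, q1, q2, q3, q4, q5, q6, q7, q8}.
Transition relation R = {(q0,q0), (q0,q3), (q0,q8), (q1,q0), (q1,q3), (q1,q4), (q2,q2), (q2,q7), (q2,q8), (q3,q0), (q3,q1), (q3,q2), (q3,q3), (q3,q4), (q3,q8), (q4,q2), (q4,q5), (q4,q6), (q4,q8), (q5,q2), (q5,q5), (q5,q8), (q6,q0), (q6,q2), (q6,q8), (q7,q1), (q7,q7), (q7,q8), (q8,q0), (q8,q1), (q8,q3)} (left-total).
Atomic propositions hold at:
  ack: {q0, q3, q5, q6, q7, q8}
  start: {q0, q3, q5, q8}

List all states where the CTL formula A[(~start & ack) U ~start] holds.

{q1, q2, q4, q6, q7}

Sat(~start) = {q1, q2, q4, q6, q7}
Sat(~start & ack) = {q6, q7}
A[(~start & ack) U ~start]: least fixpoint, start Z0 = Sat(~start) = {q1, q2, q4, q6, q7}, add states in Sat(~start & ack) with every successor in Z. Already a fixed point.
Sat(A[(~start & ack) U ~start]) = {q1, q2, q4, q6, q7}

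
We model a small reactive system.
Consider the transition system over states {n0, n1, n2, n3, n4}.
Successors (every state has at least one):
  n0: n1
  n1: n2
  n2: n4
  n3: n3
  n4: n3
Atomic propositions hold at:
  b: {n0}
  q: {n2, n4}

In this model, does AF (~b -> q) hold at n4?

Yes

Sat(~b) = {n1, n2, n3, n4}
Sat(~b -> q) = {n0, n2, n4}
AF (~b -> q): least fixpoint, start Z0 = {n0, n2, n4}, add states with every successor in Z. Z1 = {n0, n1, n2, n4}; fixed.
Sat(AF (~b -> q)) = {n0, n1, n2, n4}
n4 ∈ Sat(AF (~b -> q)) = {n0, n1, n2, n4}, so the formula holds at n4.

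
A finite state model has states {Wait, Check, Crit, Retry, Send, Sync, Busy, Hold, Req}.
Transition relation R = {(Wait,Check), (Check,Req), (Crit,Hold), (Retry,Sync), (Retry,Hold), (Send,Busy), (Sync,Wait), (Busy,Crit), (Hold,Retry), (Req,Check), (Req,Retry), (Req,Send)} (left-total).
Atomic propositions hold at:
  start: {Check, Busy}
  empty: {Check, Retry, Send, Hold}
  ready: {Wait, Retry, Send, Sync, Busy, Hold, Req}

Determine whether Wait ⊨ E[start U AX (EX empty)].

No

Sat(EX empty) = {s : some successor in {Check, Retry, Send, Hold}} = {Wait, Crit, Retry, Hold, Req}
Sat(AX (EX empty)) = {s : every successor in {Wait, Crit, Retry, Hold, Req}} = {Check, Crit, Sync, Busy, Hold}
E[start U AX (EX empty)]: least fixpoint, start Z0 = Sat(AX (EX empty)) = {Check, Crit, Sync, Busy, Hold}, add states in Sat(start) with some successor in Z. Already a fixed point.
Sat(E[start U AX (EX empty)]) = {Check, Crit, Sync, Busy, Hold}
Wait ∉ Sat(E[start U AX (EX empty)]) = {Check, Crit, Sync, Busy, Hold}, so the formula does not hold at Wait.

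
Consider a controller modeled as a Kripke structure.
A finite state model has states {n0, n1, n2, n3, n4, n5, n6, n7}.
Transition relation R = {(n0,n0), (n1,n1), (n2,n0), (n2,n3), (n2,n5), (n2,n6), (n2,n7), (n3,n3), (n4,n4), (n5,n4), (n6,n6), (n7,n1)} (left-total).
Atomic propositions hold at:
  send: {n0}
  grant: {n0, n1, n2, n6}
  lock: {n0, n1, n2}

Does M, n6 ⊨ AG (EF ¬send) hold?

Yes

Sat(¬send) = {n1, n2, n3, n4, n5, n6, n7}
EF ¬send: least fixpoint, start Z0 = {n1, n2, n3, n4, n5, n6, n7}, add states with some successor in Z. Already a fixed point.
Sat(EF ¬send) = {n1, n2, n3, n4, n5, n6, n7}
AG (EF ¬send): greatest fixpoint, start Z0 = {n1, n2, n3, n4, n5, n6, n7}, keep only states in Sat with every successor in Z. Z1 = {n1, n3, n4, n5, n6, n7}; fixed.
Sat(AG (EF ¬send)) = {n1, n3, n4, n5, n6, n7}
n6 ∈ Sat(AG (EF ¬send)) = {n1, n3, n4, n5, n6, n7}, so the formula holds at n6.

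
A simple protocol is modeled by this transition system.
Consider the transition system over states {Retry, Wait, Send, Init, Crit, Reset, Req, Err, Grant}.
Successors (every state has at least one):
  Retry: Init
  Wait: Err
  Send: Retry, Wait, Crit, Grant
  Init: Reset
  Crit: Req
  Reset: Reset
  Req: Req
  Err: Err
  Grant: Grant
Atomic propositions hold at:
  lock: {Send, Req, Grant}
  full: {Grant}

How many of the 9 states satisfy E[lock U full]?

E[lock U full]: least fixpoint, start Z0 = Sat(full) = {Grant}, add states in Sat(lock) with some successor in Z. Z1 = {Send, Grant}; fixed.
Sat(E[lock U full]) = {Send, Grant}
|Sat(E[lock U full])| = |{Send, Grant}| = 2.

2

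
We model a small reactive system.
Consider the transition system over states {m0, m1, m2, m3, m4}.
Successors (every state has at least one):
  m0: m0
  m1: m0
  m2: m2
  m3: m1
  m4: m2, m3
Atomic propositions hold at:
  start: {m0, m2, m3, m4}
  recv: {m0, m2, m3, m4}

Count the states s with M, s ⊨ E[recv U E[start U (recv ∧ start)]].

Sat(recv ∧ start) = {m0, m2, m3, m4}
E[start U (recv ∧ start)]: least fixpoint, start Z0 = Sat((recv ∧ start)) = {m0, m2, m3, m4}, add states in Sat(start) with some successor in Z. Already a fixed point.
Sat(E[start U (recv ∧ start)]) = {m0, m2, m3, m4}
E[recv U E[start U (recv ∧ start)]]: least fixpoint, start Z0 = Sat(E[start U (recv ∧ start)]) = {m0, m2, m3, m4}, add states in Sat(recv) with some successor in Z. Already a fixed point.
Sat(E[recv U E[start U (recv ∧ start)]]) = {m0, m2, m3, m4}
|Sat(E[recv U E[start U (recv ∧ start)]])| = |{m0, m2, m3, m4}| = 4.

4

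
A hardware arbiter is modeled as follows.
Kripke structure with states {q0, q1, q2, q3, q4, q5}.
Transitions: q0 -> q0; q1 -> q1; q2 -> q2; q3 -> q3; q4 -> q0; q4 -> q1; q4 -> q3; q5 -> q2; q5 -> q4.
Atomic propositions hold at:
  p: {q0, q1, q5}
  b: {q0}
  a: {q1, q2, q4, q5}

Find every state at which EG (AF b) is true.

{q0}

AF b: least fixpoint, start Z0 = {q0}, add states with every successor in Z. Already a fixed point.
Sat(AF b) = {q0}
EG (AF b): greatest fixpoint, start Z0 = {q0}, keep only states in Sat with some successor in Z. Already a fixed point.
Sat(EG (AF b)) = {q0}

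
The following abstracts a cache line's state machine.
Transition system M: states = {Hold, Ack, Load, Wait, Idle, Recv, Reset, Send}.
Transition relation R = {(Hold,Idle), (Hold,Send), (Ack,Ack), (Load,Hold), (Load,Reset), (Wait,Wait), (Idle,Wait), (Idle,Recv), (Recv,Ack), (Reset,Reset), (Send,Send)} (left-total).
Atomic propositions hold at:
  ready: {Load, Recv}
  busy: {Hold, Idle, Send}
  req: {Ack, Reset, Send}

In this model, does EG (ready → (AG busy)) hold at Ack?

Yes

AG busy: greatest fixpoint, start Z0 = {Hold, Idle, Send}, keep only states in Sat with every successor in Z. Z1 = {Hold, Send}; Z2 = {Send}; fixed.
Sat(AG busy) = {Send}
Sat(ready → (AG busy)) = {Hold, Ack, Wait, Idle, Reset, Send}
EG (ready → (AG busy)): greatest fixpoint, start Z0 = {Hold, Ack, Wait, Idle, Reset, Send}, keep only states in Sat with some successor in Z. Already a fixed point.
Sat(EG (ready → (AG busy))) = {Hold, Ack, Wait, Idle, Reset, Send}
Ack ∈ Sat(EG (ready → (AG busy))) = {Hold, Ack, Wait, Idle, Reset, Send}, so the formula holds at Ack.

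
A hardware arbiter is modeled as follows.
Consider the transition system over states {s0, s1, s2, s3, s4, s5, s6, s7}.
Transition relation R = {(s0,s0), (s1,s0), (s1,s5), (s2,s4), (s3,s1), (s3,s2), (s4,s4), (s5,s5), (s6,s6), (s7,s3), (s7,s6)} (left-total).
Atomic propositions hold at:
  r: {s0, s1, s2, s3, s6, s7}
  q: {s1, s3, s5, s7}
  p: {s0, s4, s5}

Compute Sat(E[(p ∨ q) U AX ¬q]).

{s0, s1, s2, s3, s4, s6, s7}

Sat(p ∨ q) = {s0, s1, s3, s4, s5, s7}
Sat(¬q) = {s0, s2, s4, s6}
Sat(AX ¬q) = {s : every successor in {s0, s2, s4, s6}} = {s0, s2, s4, s6}
E[(p ∨ q) U AX ¬q]: least fixpoint, start Z0 = Sat(AX ¬q) = {s0, s2, s4, s6}, add states in Sat(p ∨ q) with some successor in Z. Z1 = {s0, s1, s2, s3, s4, s6, s7}; fixed.
Sat(E[(p ∨ q) U AX ¬q]) = {s0, s1, s2, s3, s4, s6, s7}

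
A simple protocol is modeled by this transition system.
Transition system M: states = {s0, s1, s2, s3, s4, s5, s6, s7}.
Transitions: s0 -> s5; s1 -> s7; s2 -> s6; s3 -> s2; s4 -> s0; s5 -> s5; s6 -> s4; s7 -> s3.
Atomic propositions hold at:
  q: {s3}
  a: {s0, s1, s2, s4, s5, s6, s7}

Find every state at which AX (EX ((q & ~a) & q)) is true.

{s1}

Sat(~a) = {s3}
Sat(q & ~a) = {s3}
Sat((q & ~a) & q) = {s3}
Sat(EX ((q & ~a) & q)) = {s : some successor in {s3}} = {s7}
Sat(AX (EX ((q & ~a) & q))) = {s : every successor in {s7}} = {s1}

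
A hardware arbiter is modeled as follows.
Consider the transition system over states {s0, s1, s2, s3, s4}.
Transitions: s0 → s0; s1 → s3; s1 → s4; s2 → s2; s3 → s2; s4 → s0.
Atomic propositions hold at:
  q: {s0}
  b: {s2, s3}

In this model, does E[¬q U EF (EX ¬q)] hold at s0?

No

Sat(¬q) = {s1, s2, s3, s4}
Sat(EX ¬q) = {s : some successor in {s1, s2, s3, s4}} = {s1, s2, s3}
EF (EX ¬q): least fixpoint, start Z0 = {s1, s2, s3}, add states with some successor in Z. Already a fixed point.
Sat(EF (EX ¬q)) = {s1, s2, s3}
E[¬q U EF (EX ¬q)]: least fixpoint, start Z0 = Sat(EF (EX ¬q)) = {s1, s2, s3}, add states in Sat(¬q) with some successor in Z. Already a fixed point.
Sat(E[¬q U EF (EX ¬q)]) = {s1, s2, s3}
s0 ∉ Sat(E[¬q U EF (EX ¬q)]) = {s1, s2, s3}, so the formula does not hold at s0.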